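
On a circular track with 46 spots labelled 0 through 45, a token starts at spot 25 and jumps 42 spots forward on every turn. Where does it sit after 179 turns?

45

179·42 = 7518.
7518 = 163·46 + 20, so 7518 mod 46 = 20.
(25 + 20) mod 46 = 45.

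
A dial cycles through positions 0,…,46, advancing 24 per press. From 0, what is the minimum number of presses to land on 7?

24⁻¹ ≡ 2 (mod 47) because 24·2 = 48 = 1·47 + 1.
So x ≡ 2·7 = 14 ≡ 14 (mod 47).
Check: 24·14 = 336 = 7·47 + 7.

14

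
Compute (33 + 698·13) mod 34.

29

698·13 = 9074.
9074 mod 34 = 30 (since 266·34 = 9044).
(33 + 30) mod 34 = 29.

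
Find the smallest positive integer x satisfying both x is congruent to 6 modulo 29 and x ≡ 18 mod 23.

x ≡ 18 (mod 23) gives x ∈ {18, 41, 64}.
The first of these with x mod 29 = 6 is 64.

64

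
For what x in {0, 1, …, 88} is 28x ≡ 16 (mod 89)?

28⁻¹ ≡ 35 (mod 89) because 28·35 = 980 = 11·89 + 1.
So x ≡ 35·16 = 560 ≡ 26 (mod 89).
Check: 28·26 = 728 = 8·89 + 16.

26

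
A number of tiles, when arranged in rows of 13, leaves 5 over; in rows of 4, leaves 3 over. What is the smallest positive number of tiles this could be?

Since 4·10 ≡ 1 (mod 13), take x = 3 + 4·((5−3)·10 mod 13) = 3 + 4·7 = 31.
Check: 31 mod 13 = 5, 31 mod 4 = 3.

31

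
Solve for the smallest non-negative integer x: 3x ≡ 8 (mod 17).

The inverse of 3 mod 17 is 6 (since 3·6 = 18 ≡ 1).
So x ≡ 6·8 = 48 ≡ 14 (mod 17).

14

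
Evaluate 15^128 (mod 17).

By repeated squaring mod 17: 15^1≡15, 15^2≡4, 15^4≡16, 15^8≡1, 15^16≡1, 15^32≡1, 15^64≡1, 15^128≡1.
Since 128 = 128 in binary, 15^128 ≡ 1 ≡ 1 (mod 17).

1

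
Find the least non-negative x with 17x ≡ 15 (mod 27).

17⁻¹ ≡ 8 (mod 27) because 17·8 = 136 = 5·27 + 1.
So x ≡ 8·15 = 120 ≡ 12 (mod 27).

12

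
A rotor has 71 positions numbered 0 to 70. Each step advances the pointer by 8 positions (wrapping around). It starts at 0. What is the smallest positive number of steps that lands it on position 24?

3

8⁻¹ ≡ 9 (mod 71) because 8·9 = 72 = 1·71 + 1.
Multiplying both sides by 9: x ≡ 9·24 = 216 ≡ 3 (mod 71).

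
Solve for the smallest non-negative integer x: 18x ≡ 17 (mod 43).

32

18⁻¹ ≡ 12 (mod 43) because 18·12 = 216 = 5·43 + 1.
So x ≡ 12·17 = 204 ≡ 32 (mod 43).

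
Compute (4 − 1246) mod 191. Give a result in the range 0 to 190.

95

Dividing 1246 by 191 gives quotient 6 and remainder 100.
(4 − 100) mod 191 = 95.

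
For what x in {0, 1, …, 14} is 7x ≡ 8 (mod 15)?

7⁻¹ ≡ 13 (mod 15) because 7·13 = 91 = 6·15 + 1.
Multiplying both sides by 13: x ≡ 13·8 = 104 ≡ 14 (mod 15).
Check: 7·14 = 98 = 6·15 + 8.

14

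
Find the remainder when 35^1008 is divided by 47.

21

By repeated squaring mod 47: 35^1≡35, 35^2≡3, 35^4≡9, 35^8≡34, 35^16≡28, 35^32≡32, 35^64≡37, 35^128≡6, 35^256≡36, 35^512≡27.
Since 1008 = 16 + 32 + 64 + 128 + 256 + 512 in binary, 35^1008 ≡ 28·32·37·6·36·27 ≡ 21 (mod 47).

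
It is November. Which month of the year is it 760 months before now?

July

760 − 63·12 = 4, so 760 ≡ 4 (mod 12).
November − 4 months → July.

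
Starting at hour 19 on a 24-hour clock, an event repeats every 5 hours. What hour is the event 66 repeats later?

13

66·5 = 330.
330 mod 24 = 18 (since 13·24 = 312).
(19 + 18) mod 24 = 13.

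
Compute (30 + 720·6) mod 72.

30

720·6 = 4320.
Dividing 4320 by 72 gives quotient 60 and remainder 0.
(30 + 0) mod 72 = 30.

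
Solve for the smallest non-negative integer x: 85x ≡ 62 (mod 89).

The inverse of 85 mod 89 is 22 (since 85·22 = 1870 ≡ 1).
Multiplying both sides by 22: x ≡ 22·62 = 1364 ≡ 29 (mod 89).
Check: 85·29 = 2465 = 27·89 + 62.

29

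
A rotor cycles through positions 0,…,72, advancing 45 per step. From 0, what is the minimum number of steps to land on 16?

62

45⁻¹ ≡ 13 (mod 73) because 45·13 = 585 = 8·73 + 1.
Multiplying both sides by 13: x ≡ 13·16 = 208 ≡ 62 (mod 73).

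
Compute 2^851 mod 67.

11

Successive squares of 2 mod 67: 2^1≡2, 2^2≡4, 2^4≡16, 2^8≡55, 2^16≡10, 2^32≡33, 2^64≡17, 2^128≡21, 2^256≡39, 2^512≡47.
Since 851 = 1 + 2 + 16 + 64 + 256 + 512 in binary, 2^851 ≡ 2·4·10·17·39·47 ≡ 11 (mod 67).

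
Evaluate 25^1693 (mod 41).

4

Successive squares of 25 mod 41: 25^1≡25, 25^2≡10, 25^4≡18, 25^8≡37, 25^16≡16, 25^32≡10, 25^64≡18, 25^128≡37, 25^256≡16, 25^512≡10, 25^1024≡18.
1693 = 1 + 4 + 8 + 16 + 128 + 512 + 1024, so 25^1693 ≡ 25·18·37·16·37·10·18 ≡ 4 (mod 41).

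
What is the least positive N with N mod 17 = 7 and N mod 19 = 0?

x ≡ 7 (mod 17) gives x ∈ {7, 24, 41, 58, 75, 92, 109, 126, …}.
The first of these with x mod 19 = 0 is 228.

228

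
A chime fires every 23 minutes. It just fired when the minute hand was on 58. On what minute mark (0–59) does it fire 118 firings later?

12

118·23 = 2714.
2714 mod 60 = 14 (since 45·60 = 2700).
(58 + 14) mod 60 = 12.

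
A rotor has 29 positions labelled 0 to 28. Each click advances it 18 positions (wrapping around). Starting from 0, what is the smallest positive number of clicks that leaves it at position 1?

29 = 1·18 + 11
18 = 1·11 + 7
11 = 1·7 + 4
7 = 1·4 + 3
4 = 1·3 + 1
3 = 3·1 + 0
Back-substituting gives 18·21 ≡ 1 (mod 29).

21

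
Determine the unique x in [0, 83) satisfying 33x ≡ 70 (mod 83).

65

33⁻¹ ≡ 78 (mod 83) because 33·78 = 2574 = 31·83 + 1.
Multiplying both sides by 78: x ≡ 78·70 = 5460 ≡ 65 (mod 83).
Check: 33·65 = 2145 = 25·83 + 70.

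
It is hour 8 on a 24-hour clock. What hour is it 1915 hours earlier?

13

Dividing 1915 by 24 gives quotient 79 and remainder 19.
(8 − 19) mod 24 = 13.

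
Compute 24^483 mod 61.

Successive squares of 24 mod 61: 24^1≡24, 24^2≡27, 24^4≡58, 24^8≡9, 24^16≡20, 24^32≡34, 24^64≡58, 24^128≡9, 24^256≡20.
483 = 1 + 2 + 32 + 64 + 128 + 256, so 24^483 ≡ 24·27·34·58·9·20 ≡ 38 (mod 61).

38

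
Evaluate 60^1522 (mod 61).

1

Square-and-reduce mod 61: 60^1≡60, 60^2≡1, 60^4≡1, 60^8≡1, 60^16≡1, 60^32≡1, 60^64≡1, 60^128≡1, 60^256≡1, 60^512≡1, 60^1024≡1.
Since 1522 = 2 + 16 + 32 + 64 + 128 + 256 + 1024 in binary, 60^1522 ≡ 1·1·1·1·1·1·1 ≡ 1 (mod 61).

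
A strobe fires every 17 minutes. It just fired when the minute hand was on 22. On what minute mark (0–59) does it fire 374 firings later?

374·17 = 6358.
6358 = 105·60 + 58, so 6358 mod 60 = 58.
(22 + 58) mod 60 = 20.

20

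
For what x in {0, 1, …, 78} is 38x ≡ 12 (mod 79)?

71

The inverse of 38 mod 79 is 52 (since 38·52 = 1976 ≡ 1).
Multiplying both sides by 52: x ≡ 52·12 = 624 ≡ 71 (mod 79).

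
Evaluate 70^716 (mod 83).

Square-and-reduce mod 83: 70^1≡70, 70^2≡3, 70^4≡9, 70^8≡81, 70^16≡4, 70^32≡16, 70^64≡7, 70^128≡49, 70^256≡77, 70^512≡36.
716 = 4 + 8 + 64 + 128 + 512, so 70^716 ≡ 9·81·7·49·36 ≡ 10 (mod 83).

10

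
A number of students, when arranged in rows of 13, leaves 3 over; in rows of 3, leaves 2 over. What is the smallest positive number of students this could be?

x ≡ 2 (mod 3) gives x ∈ {2, 5, 8, 11, 14, 17, 20, 23, …}.
The first of these with x mod 13 = 3 is 29.

29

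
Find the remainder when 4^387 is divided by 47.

Square-and-reduce mod 47: 4^1≡4, 4^2≡16, 4^4≡21, 4^8≡18, 4^16≡42, 4^32≡25, 4^64≡14, 4^128≡8, 4^256≡17.
Since 387 = 1 + 2 + 128 + 256 in binary, 4^387 ≡ 4·16·8·17 ≡ 9 (mod 47).

9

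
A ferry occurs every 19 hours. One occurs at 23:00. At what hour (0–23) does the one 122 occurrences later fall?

122·19 = 2318.
Dividing 2318 by 24 gives quotient 96 and remainder 14.
(23 + 14) mod 24 = 13.

13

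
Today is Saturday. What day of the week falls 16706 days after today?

16706 mod 7 = 4 (since 2386·7 = 16702).
Saturday + 4 days → Wednesday.

Wednesday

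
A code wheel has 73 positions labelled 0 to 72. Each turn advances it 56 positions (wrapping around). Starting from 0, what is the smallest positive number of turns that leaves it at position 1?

30

73 = 1·56 + 17
56 = 3·17 + 5
17 = 3·5 + 2
5 = 2·2 + 1
2 = 2·1 + 0
Back-substituting gives 56·30 ≡ 1 (mod 73).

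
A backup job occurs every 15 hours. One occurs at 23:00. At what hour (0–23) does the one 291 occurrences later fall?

291·15 = 4365.
4365 mod 24 = 21 (since 181·24 = 4344).
(23 + 21) mod 24 = 20.

20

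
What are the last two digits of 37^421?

Successive squares of 37 mod 100: 37^1≡37, 37^2≡69, 37^4≡61, 37^8≡21, 37^16≡41, 37^32≡81, 37^64≡61, 37^128≡21, 37^256≡41.
421 = 1 + 4 + 32 + 128 + 256, so 37^421 ≡ 37·61·81·21·41 ≡ 37 (mod 100).

37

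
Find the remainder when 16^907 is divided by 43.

4

By repeated squaring mod 43: 16^1≡16, 16^2≡41, 16^4≡4, 16^8≡16, 16^16≡41, 16^32≡4, 16^64≡16, 16^128≡41, 16^256≡4, 16^512≡16.
Since 907 = 1 + 2 + 8 + 128 + 256 + 512 in binary, 16^907 ≡ 16·41·16·41·4·16 ≡ 4 (mod 43).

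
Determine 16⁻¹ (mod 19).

6

19 = 1·16 + 3
16 = 5·3 + 1
3 = 3·1 + 0
Back-substituting gives 16·6 ≡ 1 (mod 19).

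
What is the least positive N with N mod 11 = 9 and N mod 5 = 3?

53

x ≡ 3 (mod 5) gives x ∈ {3, 8, 13, 18, 23, 28, 33, 38, …}.
The first of these with x mod 11 = 9 is 53.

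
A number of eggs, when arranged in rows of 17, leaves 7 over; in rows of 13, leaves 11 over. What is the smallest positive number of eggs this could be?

24

x ≡ 11 (mod 13) gives x ∈ {11, 24}.
The first of these with x mod 17 = 7 is 24.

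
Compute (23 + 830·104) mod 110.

830·104 = 86320.
86320 = 784·110 + 80, so 86320 mod 110 = 80.
(23 + 80) mod 110 = 103.

103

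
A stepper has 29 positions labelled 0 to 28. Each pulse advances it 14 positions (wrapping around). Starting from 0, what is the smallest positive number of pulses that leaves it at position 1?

29 = 2·14 + 1
14 = 14·1 + 0
Back-substituting gives 14·27 ≡ 1 (mod 29).

27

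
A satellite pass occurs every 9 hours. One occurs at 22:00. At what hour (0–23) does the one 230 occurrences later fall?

230·9 = 2070.
2070 = 86·24 + 6, so 2070 mod 24 = 6.
(22 + 6) mod 24 = 4.

4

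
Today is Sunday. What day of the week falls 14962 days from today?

Wednesday

14962 = 2137·7 + 3, so 14962 mod 7 = 3.
Sunday + 3 days → Wednesday.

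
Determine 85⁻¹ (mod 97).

85·8 = 680 = 7·97 + 1, so 85⁻¹ ≡ 8 (mod 97).

8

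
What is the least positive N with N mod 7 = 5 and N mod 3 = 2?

5

x ≡ 2 (mod 3) gives x ∈ {2, 5}.
The first of these with x mod 7 = 5 is 5.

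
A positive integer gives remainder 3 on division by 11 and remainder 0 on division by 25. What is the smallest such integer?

25

Since 25·4 ≡ 1 (mod 11), take x = 0 + 25·((3−0)·4 mod 11) = 0 + 25·1 = 25.
Check: 25 mod 11 = 3, 25 mod 25 = 0.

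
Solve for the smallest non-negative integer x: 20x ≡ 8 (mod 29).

The inverse of 20 mod 29 is 16 (since 20·16 = 320 ≡ 1).
Multiplying both sides by 16: x ≡ 16·8 = 128 ≡ 12 (mod 29).
Check: 20·12 = 240 = 8·29 + 8.

12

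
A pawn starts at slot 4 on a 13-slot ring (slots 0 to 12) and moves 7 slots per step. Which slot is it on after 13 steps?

13·7 = 91.
Dividing 91 by 13 gives quotient 7 and remainder 0.
(4 + 0) mod 13 = 4.

4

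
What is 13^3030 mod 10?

Powers of 3 mod 10 repeat with period 4: 3, 9, 7, 1.
3030 leaves remainder 2 on division by 4, so 13^3030 ends in 9.

9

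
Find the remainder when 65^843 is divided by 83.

Successive squares of 65 mod 83: 65^1≡65, 65^2≡75, 65^4≡64, 65^8≡29, 65^16≡11, 65^32≡38, 65^64≡33, 65^128≡10, 65^256≡17, 65^512≡40.
Since 843 = 1 + 2 + 8 + 64 + 256 + 512 in binary, 65^843 ≡ 65·75·29·33·17·40 ≡ 33 (mod 83).

33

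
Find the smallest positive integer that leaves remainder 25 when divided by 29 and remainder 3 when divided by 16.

83

x ≡ 3 (mod 16) gives x ∈ {3, 19, 35, 51, 67, 83}.
The first of these with x mod 29 = 25 is 83.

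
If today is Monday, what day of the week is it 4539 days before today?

Dividing 4539 by 7 gives quotient 648 and remainder 3.
Monday − 3 days → Friday.

Friday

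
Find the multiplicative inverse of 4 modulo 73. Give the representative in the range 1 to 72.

4·55 = 220 = 3·73 + 1, so 4⁻¹ ≡ 55 (mod 73).

55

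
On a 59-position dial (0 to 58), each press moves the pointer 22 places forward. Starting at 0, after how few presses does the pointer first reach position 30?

55

The inverse of 22 mod 59 is 51 (since 22·51 = 1122 ≡ 1).
So x ≡ 51·30 = 1530 ≡ 55 (mod 59).
Check: 22·55 = 1210 = 20·59 + 30.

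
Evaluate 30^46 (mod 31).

1

Square-and-reduce mod 31: 30^1≡30, 30^2≡1, 30^4≡1, 30^8≡1, 30^16≡1, 30^32≡1.
46 = 2 + 4 + 8 + 32, so 30^46 ≡ 1·1·1·1 ≡ 1 (mod 31).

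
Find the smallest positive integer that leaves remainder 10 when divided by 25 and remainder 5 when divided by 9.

185

x ≡ 5 (mod 9) gives x ∈ {5, 14, 23, 32, 41, 50, 59, 68, …}.
The first of these with x mod 25 = 10 is 185.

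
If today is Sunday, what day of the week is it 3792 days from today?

Friday

Dividing 3792 by 7 gives quotient 541 and remainder 5.
Sunday + 5 days → Friday.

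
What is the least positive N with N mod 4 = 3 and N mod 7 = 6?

x ≡ 3 (mod 4) gives x ∈ {3, 7, 11, 15, 19, 23, 27}.
The first of these with x mod 7 = 6 is 27.

27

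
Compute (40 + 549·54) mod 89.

49

549·54 = 29646.
29646 mod 89 = 9 (since 333·89 = 29637).
(40 + 9) mod 89 = 49.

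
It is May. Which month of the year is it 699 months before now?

Dividing 699 by 12 gives quotient 58 and remainder 3.
May − 3 months → February.

February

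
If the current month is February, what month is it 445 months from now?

March

445 = 37·12 + 1, so 445 mod 12 = 1.
February + 1 month → March.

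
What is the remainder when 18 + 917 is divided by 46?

15

917 − 19·46 = 43, so 917 ≡ 43 (mod 46).
(18 + 43) mod 46 = 15.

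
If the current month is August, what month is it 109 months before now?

109 − 9·12 = 1, so 109 ≡ 1 (mod 12).
August − 1 month → July.

July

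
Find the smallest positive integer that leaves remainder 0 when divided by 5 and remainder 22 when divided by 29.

x ≡ 0 (mod 5) gives x ∈ {0, 5, 10, 15, 20, 25, 30, 35, …}.
The first of these with x mod 29 = 22 is 80.

80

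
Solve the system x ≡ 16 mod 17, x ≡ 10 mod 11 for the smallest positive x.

x ≡ 10 (mod 11) gives x ∈ {10, 21, 32, 43, 54, 65, 76, 87, …}.
The first of these with x mod 17 = 16 is 186.

186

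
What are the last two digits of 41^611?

41

By repeated squaring mod 100: 41^1≡41, 41^2≡81, 41^4≡61, 41^8≡21, 41^16≡41, 41^32≡81, 41^64≡61, 41^128≡21, 41^256≡41, 41^512≡81.
Since 611 = 1 + 2 + 32 + 64 + 512 in binary, 41^611 ≡ 41·81·81·61·81 ≡ 41 (mod 100).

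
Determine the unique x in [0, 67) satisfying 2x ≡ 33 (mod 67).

50

The inverse of 2 mod 67 is 34 (since 2·34 = 68 ≡ 1).
Multiplying both sides by 34: x ≡ 34·33 = 1122 ≡ 50 (mod 67).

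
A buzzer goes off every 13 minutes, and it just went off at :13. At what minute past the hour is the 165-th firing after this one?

58

165·13 = 2145.
Dividing 2145 by 60 gives quotient 35 and remainder 45.
(13 + 45) mod 60 = 58.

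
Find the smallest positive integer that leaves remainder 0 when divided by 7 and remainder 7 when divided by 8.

x ≡ 0 (mod 7) gives x ∈ {0, 7}.
The first of these with x mod 8 = 7 is 7.

7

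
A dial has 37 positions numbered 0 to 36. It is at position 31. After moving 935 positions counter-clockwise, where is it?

Dividing 935 by 37 gives quotient 25 and remainder 10.
(31 − 10) mod 37 = 21.

21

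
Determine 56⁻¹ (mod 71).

71 = 1·56 + 15
56 = 3·15 + 11
15 = 1·11 + 4
11 = 2·4 + 3
4 = 1·3 + 1
3 = 3·1 + 0
Back-substituting gives 56·52 ≡ 1 (mod 71).

52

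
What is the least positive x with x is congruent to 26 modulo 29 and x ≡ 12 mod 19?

316

Since 19·26 ≡ 1 (mod 29), take x = 12 + 19·((26−12)·26 mod 29) = 12 + 19·16 = 316.
Check: 316 mod 29 = 26, 316 mod 19 = 12.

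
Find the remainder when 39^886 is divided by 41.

By repeated squaring mod 41: 39^1≡39, 39^2≡4, 39^4≡16, 39^8≡10, 39^16≡18, 39^32≡37, 39^64≡16, 39^128≡10, 39^256≡18, 39^512≡37.
Since 886 = 2 + 4 + 16 + 32 + 64 + 256 + 512 in binary, 39^886 ≡ 4·16·18·37·16·18·37 ≡ 23 (mod 41).

23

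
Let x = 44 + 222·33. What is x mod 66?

222·33 = 7326.
7326 − 111·66 = 0, so 7326 ≡ 0 (mod 66).
(44 + 0) mod 66 = 44.

44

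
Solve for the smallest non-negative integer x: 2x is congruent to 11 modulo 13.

2⁻¹ ≡ 7 (mod 13) because 2·7 = 14 = 1·13 + 1.
So x ≡ 7·11 = 77 ≡ 12 (mod 13).

12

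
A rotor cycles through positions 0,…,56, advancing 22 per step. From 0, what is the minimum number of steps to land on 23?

14

The inverse of 22 mod 57 is 13 (since 22·13 = 286 ≡ 1).
Multiplying both sides by 13: x ≡ 13·23 = 299 ≡ 14 (mod 57).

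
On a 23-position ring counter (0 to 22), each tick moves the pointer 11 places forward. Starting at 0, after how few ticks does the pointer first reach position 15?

11⁻¹ ≡ 21 (mod 23) because 11·21 = 231 = 10·23 + 1.
Multiplying both sides by 21: x ≡ 21·15 = 315 ≡ 16 (mod 23).

16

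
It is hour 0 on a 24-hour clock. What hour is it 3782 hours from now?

3782 = 157·24 + 14, so 3782 mod 24 = 14.
(0 + 14) mod 24 = 14.

14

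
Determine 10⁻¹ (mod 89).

9

89 = 8·10 + 9
10 = 1·9 + 1
9 = 9·1 + 0
Back-substituting gives 10·9 ≡ 1 (mod 89).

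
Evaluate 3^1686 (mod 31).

Successive squares of 3 mod 31: 3^1≡3, 3^2≡9, 3^4≡19, 3^8≡20, 3^16≡28, 3^32≡9, 3^64≡19, 3^128≡20, 3^256≡28, 3^512≡9, 3^1024≡19.
Since 1686 = 2 + 4 + 16 + 128 + 512 + 1024 in binary, 3^1686 ≡ 9·19·28·20·9·19 ≡ 16 (mod 31).

16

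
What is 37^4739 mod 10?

Last digits of 7^n: 7, 9, 3, 1 (period 4).
4739 mod 4 = 3, so the last digit matches 7^3 = 3.

3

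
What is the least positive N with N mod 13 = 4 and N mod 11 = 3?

x ≡ 3 (mod 11) gives x ∈ {3, 14, 25, 36, 47, 58, 69}.
The first of these with x mod 13 = 4 is 69.

69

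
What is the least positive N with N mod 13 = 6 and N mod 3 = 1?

x ≡ 1 (mod 3) gives x ∈ {1, 4, 7, 10, 13, 16, 19}.
The first of these with x mod 13 = 6 is 19.

19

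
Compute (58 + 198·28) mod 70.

2

198·28 = 5544.
5544 − 79·70 = 14, so 5544 ≡ 14 (mod 70).
(58 + 14) mod 70 = 2.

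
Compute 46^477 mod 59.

Square-and-reduce mod 59: 46^1≡46, 46^2≡51, 46^4≡5, 46^8≡25, 46^16≡35, 46^32≡45, 46^64≡19, 46^128≡7, 46^256≡49.
477 = 1 + 4 + 8 + 16 + 64 + 128 + 256, so 46^477 ≡ 46·5·25·35·19·7·49 ≡ 27 (mod 59).

27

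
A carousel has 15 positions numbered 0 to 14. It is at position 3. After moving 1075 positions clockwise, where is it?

1075 − 71·15 = 10, so 1075 ≡ 10 (mod 15).
(3 + 10) mod 15 = 13.

13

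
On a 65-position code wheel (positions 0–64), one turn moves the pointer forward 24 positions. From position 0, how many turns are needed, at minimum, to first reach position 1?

19

65 = 2·24 + 17
24 = 1·17 + 7
17 = 2·7 + 3
7 = 2·3 + 1
3 = 3·1 + 0
Back-substituting gives 24·19 ≡ 1 (mod 65).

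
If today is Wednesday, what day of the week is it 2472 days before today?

Dividing 2472 by 7 gives quotient 353 and remainder 1.
Wednesday − 1 day → Tuesday.

Tuesday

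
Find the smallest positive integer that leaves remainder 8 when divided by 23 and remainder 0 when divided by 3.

54

Since 3·8 ≡ 1 (mod 23), take x = 0 + 3·((8−0)·8 mod 23) = 0 + 3·18 = 54.
Check: 54 mod 23 = 8, 54 mod 3 = 0.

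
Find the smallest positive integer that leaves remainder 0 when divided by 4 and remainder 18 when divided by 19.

56

Since 19·3 ≡ 1 (mod 4), take x = 18 + 19·((0−18)·3 mod 4) = 18 + 19·2 = 56.
Check: 56 mod 4 = 0, 56 mod 19 = 18.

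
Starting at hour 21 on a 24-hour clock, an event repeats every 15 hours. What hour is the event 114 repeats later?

114·15 = 1710.
1710 = 71·24 + 6, so 1710 mod 24 = 6.
(21 + 6) mod 24 = 3.

3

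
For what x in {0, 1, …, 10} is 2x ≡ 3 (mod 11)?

7

2⁻¹ ≡ 6 (mod 11) because 2·6 = 12 = 1·11 + 1.
So x ≡ 6·3 = 18 ≡ 7 (mod 11).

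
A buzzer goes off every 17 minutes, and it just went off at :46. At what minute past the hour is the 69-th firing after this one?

69·17 = 1173.
Dividing 1173 by 60 gives quotient 19 and remainder 33.
(46 + 33) mod 60 = 19.

19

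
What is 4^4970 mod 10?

6

Powers of 4 mod 10 repeat with period 2: 4, 6.
4970 mod 2 = 0, so the last digit matches 4^2 = 6.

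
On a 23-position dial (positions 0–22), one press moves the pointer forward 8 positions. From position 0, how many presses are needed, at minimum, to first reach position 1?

3

23 = 2·8 + 7
8 = 1·7 + 1
7 = 7·1 + 0
Back-substituting gives 8·3 ≡ 1 (mod 23).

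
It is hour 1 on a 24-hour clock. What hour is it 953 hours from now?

18

Dividing 953 by 24 gives quotient 39 and remainder 17.
(1 + 17) mod 24 = 18.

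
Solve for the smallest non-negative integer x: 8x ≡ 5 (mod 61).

54

The inverse of 8 mod 61 is 23 (since 8·23 = 184 ≡ 1).
Multiplying both sides by 23: x ≡ 23·5 = 115 ≡ 54 (mod 61).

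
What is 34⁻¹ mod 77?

34·34 = 1156 = 15·77 + 1, so 34⁻¹ ≡ 34 (mod 77).

34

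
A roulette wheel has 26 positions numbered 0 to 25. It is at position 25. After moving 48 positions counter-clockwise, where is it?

3

48 = 1·26 + 22, so 48 mod 26 = 22.
(25 − 22) mod 26 = 3.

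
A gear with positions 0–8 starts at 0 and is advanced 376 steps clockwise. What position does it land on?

376 = 41·9 + 7, so 376 mod 9 = 7.
(0 + 7) mod 9 = 7.

7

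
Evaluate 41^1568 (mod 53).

10

Square-and-reduce mod 53: 41^1≡41, 41^2≡38, 41^4≡13, 41^8≡10, 41^16≡47, 41^32≡36, 41^64≡24, 41^128≡46, 41^256≡49, 41^512≡16, 41^1024≡44.
Since 1568 = 32 + 512 + 1024 in binary, 41^1568 ≡ 36·16·44 ≡ 10 (mod 53).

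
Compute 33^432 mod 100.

Successive squares of 33 mod 100: 33^1≡33, 33^2≡89, 33^4≡21, 33^8≡41, 33^16≡81, 33^32≡61, 33^64≡21, 33^128≡41, 33^256≡81.
Since 432 = 16 + 32 + 128 + 256 in binary, 33^432 ≡ 81·61·41·81 ≡ 61 (mod 100).

61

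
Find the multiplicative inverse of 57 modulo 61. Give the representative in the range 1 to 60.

61 = 1·57 + 4
57 = 14·4 + 1
4 = 4·1 + 0
Back-substituting gives 57·15 ≡ 1 (mod 61).

15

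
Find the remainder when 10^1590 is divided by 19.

11

By repeated squaring mod 19: 10^1≡10, 10^2≡5, 10^4≡6, 10^8≡17, 10^16≡4, 10^32≡16, 10^64≡9, 10^128≡5, 10^256≡6, 10^512≡17, 10^1024≡4.
Since 1590 = 2 + 4 + 16 + 32 + 512 + 1024 in binary, 10^1590 ≡ 5·6·4·16·17·4 ≡ 11 (mod 19).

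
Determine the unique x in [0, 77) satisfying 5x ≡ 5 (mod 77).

1

5⁻¹ ≡ 31 (mod 77) because 5·31 = 155 = 2·77 + 1.
So x ≡ 31·5 = 155 ≡ 1 (mod 77).
Check: 5·1 = 5 = 0·77 + 5.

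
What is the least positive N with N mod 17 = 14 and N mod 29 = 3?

Since 29·10 ≡ 1 (mod 17), take x = 3 + 29·((14−3)·10 mod 17) = 3 + 29·8 = 235.
Check: 235 mod 17 = 14, 235 mod 29 = 3.

235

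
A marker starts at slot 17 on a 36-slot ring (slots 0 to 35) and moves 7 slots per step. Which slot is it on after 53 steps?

53·7 = 371.
Dividing 371 by 36 gives quotient 10 and remainder 11.
(17 + 11) mod 36 = 28.

28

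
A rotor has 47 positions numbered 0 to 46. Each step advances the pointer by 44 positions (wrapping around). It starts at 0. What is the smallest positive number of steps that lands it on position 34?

20

The inverse of 44 mod 47 is 31 (since 44·31 = 1364 ≡ 1).
Multiplying both sides by 31: x ≡ 31·34 = 1054 ≡ 20 (mod 47).
Check: 44·20 = 880 = 18·47 + 34.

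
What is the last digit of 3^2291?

The units digit of 3^n cycles with period 4: 3, 9, 7, 1, …
2291 mod 4 = 3, so the last digit matches 3^3 = 7.

7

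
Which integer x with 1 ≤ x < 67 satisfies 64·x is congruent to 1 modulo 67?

22

67 = 1·64 + 3
64 = 21·3 + 1
3 = 3·1 + 0
Back-substituting gives 64·22 ≡ 1 (mod 67).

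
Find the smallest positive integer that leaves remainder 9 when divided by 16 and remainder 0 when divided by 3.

x ≡ 0 (mod 3) gives x ∈ {0, 3, 6, 9}.
The first of these with x mod 16 = 9 is 9.

9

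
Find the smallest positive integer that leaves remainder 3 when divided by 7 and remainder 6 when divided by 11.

x ≡ 3 (mod 7) gives x ∈ {3, 10, 17}.
The first of these with x mod 11 = 6 is 17.

17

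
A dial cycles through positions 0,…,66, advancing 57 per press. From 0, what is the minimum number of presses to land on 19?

57⁻¹ ≡ 20 (mod 67) because 57·20 = 1140 = 17·67 + 1.
Multiplying both sides by 20: x ≡ 20·19 = 380 ≡ 45 (mod 67).

45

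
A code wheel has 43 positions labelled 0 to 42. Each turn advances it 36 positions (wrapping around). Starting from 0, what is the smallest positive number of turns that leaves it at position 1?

43 = 1·36 + 7
36 = 5·7 + 1
7 = 7·1 + 0
Back-substituting gives 36·6 ≡ 1 (mod 43).

6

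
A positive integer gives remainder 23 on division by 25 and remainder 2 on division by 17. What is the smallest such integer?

223

Since 17·3 ≡ 1 (mod 25), take x = 2 + 17·((23−2)·3 mod 25) = 2 + 17·13 = 223.
Check: 223 mod 25 = 23, 223 mod 17 = 2.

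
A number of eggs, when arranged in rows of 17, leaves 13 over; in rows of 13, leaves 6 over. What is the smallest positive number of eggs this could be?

149

x ≡ 6 (mod 13) gives x ∈ {6, 19, 32, 45, 58, 71, 84, 97, …}.
The first of these with x mod 17 = 13 is 149.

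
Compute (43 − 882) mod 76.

73

882 mod 76 = 46 (since 11·76 = 836).
(43 − 46) mod 76 = 73.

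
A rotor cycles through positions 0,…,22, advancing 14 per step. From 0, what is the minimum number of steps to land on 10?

4

The inverse of 14 mod 23 is 5 (since 14·5 = 70 ≡ 1).
So x ≡ 5·10 = 50 ≡ 4 (mod 23).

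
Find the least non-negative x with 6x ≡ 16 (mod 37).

15

6⁻¹ ≡ 31 (mod 37) because 6·31 = 186 = 5·37 + 1.
So x ≡ 31·16 = 496 ≡ 15 (mod 37).
Check: 6·15 = 90 = 2·37 + 16.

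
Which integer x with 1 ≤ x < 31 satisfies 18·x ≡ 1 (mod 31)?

31 = 1·18 + 13
18 = 1·13 + 5
13 = 2·5 + 3
5 = 1·3 + 2
3 = 1·2 + 1
2 = 2·1 + 0
Back-substituting gives 18·19 ≡ 1 (mod 31).

19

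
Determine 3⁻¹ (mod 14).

5

14 = 4·3 + 2
3 = 1·2 + 1
2 = 2·1 + 0
Back-substituting gives 3·5 ≡ 1 (mod 14).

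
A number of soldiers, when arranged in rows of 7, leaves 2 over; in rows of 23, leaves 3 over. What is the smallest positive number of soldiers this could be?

Since 23·4 ≡ 1 (mod 7), take x = 3 + 23·((2−3)·4 mod 7) = 3 + 23·3 = 72.
Check: 72 mod 7 = 2, 72 mod 23 = 3.

72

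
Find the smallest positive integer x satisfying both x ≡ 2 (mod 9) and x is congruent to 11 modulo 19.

11

x ≡ 2 (mod 9) gives x ∈ {2, 11}.
The first of these with x mod 19 = 11 is 11.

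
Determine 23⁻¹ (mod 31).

27

23·27 = 621 = 20·31 + 1, so 23⁻¹ ≡ 27 (mod 31).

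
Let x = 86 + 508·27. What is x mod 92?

508·27 = 13716.
13716 mod 92 = 8 (since 149·92 = 13708).
(86 + 8) mod 92 = 2.

2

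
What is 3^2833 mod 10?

Last digits of 3^n: 3, 9, 7, 1 (period 4).
2833 mod 4 = 1, so the last digit matches 3^1 = 3.

3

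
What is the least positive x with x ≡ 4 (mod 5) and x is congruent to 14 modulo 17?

x ≡ 4 (mod 5) gives x ∈ {4, 9, 14}.
The first of these with x mod 17 = 14 is 14.

14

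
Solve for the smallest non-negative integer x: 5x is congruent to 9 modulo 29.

5⁻¹ ≡ 6 (mod 29) because 5·6 = 30 = 1·29 + 1.
So x ≡ 6·9 = 54 ≡ 25 (mod 29).
Check: 5·25 = 125 = 4·29 + 9.

25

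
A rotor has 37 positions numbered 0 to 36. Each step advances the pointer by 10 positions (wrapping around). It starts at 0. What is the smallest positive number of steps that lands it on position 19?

13

The inverse of 10 mod 37 is 26 (since 10·26 = 260 ≡ 1).
Multiplying both sides by 26: x ≡ 26·19 = 494 ≡ 13 (mod 37).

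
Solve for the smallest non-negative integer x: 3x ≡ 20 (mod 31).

17

The inverse of 3 mod 31 is 21 (since 3·21 = 63 ≡ 1).
So x ≡ 21·20 = 420 ≡ 17 (mod 31).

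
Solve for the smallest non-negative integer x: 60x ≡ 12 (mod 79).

60⁻¹ ≡ 54 (mod 79) because 60·54 = 3240 = 41·79 + 1.
Multiplying both sides by 54: x ≡ 54·12 = 648 ≡ 16 (mod 79).

16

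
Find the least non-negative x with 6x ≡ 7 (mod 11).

The inverse of 6 mod 11 is 2 (since 6·2 = 12 ≡ 1).
Multiplying both sides by 2: x ≡ 2·7 = 14 ≡ 3 (mod 11).
Check: 6·3 = 18 = 1·11 + 7.

3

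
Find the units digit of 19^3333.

Powers of 9 mod 10 repeat with period 2: 9, 1.
3333 leaves remainder 1 on division by 2, so 19^3333 ends in 9.

9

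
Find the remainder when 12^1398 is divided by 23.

12

By repeated squaring mod 23: 12^1≡12, 12^2≡6, 12^4≡13, 12^8≡8, 12^16≡18, 12^32≡2, 12^64≡4, 12^128≡16, 12^256≡3, 12^512≡9, 12^1024≡12.
Since 1398 = 2 + 4 + 16 + 32 + 64 + 256 + 1024 in binary, 12^1398 ≡ 6·13·18·2·4·3·12 ≡ 12 (mod 23).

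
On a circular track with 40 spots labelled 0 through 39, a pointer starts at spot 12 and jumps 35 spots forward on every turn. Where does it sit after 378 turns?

378·35 = 13230.
13230 − 330·40 = 30, so 13230 ≡ 30 (mod 40).
(12 + 30) mod 40 = 2.

2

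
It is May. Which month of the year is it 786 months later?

786 mod 12 = 6 (since 65·12 = 780).
May + 6 months → November.

November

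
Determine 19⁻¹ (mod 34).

19·9 = 171 = 5·34 + 1, so 19⁻¹ ≡ 9 (mod 34).

9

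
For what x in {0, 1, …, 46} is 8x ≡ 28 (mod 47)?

The inverse of 8 mod 47 is 6 (since 8·6 = 48 ≡ 1).
Multiplying both sides by 6: x ≡ 6·28 = 168 ≡ 27 (mod 47).

27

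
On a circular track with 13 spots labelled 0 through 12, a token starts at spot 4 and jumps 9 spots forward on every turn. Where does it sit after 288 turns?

9

288·9 = 2592.
2592 = 199·13 + 5, so 2592 mod 13 = 5.
(4 + 5) mod 13 = 9.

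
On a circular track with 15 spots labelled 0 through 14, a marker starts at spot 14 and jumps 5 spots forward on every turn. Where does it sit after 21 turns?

14

21·5 = 105.
Dividing 105 by 15 gives quotient 7 and remainder 0.
(14 + 0) mod 15 = 14.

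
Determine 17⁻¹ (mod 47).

36

47 = 2·17 + 13
17 = 1·13 + 4
13 = 3·4 + 1
4 = 4·1 + 0
Back-substituting gives 17·36 ≡ 1 (mod 47).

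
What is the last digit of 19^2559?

9

Last digits of 9^n: 9, 1 (period 2).
2559 leaves remainder 1 on division by 2, so 19^2559 ends in 9.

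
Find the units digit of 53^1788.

Last digits of 3^n: 3, 9, 7, 1 (period 4).
1788 mod 4 = 0, so the last digit matches 3^4 = 1.

1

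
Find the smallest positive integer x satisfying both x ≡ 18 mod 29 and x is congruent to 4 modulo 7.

18

Since 7·25 ≡ 1 (mod 29), take x = 4 + 7·((18−4)·25 mod 29) = 4 + 7·2 = 18.
Check: 18 mod 29 = 18, 18 mod 7 = 4.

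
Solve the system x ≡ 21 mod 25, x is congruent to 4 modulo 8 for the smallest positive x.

196

x ≡ 4 (mod 8) gives x ∈ {4, 12, 20, 28, 36, 44, 52, 60, …}.
The first of these with x mod 25 = 21 is 196.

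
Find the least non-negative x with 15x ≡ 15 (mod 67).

1

15⁻¹ ≡ 9 (mod 67) because 15·9 = 135 = 2·67 + 1.
Multiplying both sides by 9: x ≡ 9·15 = 135 ≡ 1 (mod 67).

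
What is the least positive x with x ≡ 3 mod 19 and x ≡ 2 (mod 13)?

x ≡ 2 (mod 13) gives x ∈ {2, 15, 28, 41}.
The first of these with x mod 19 = 3 is 41.

41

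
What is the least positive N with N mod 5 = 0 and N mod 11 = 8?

30

x ≡ 0 (mod 5) gives x ∈ {0, 5, 10, 15, 20, 25, 30}.
The first of these with x mod 11 = 8 is 30.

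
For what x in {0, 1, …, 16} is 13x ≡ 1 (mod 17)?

4

13⁻¹ ≡ 4 (mod 17) because 13·4 = 52 = 3·17 + 1.
So x ≡ 4·1 = 4 ≡ 4 (mod 17).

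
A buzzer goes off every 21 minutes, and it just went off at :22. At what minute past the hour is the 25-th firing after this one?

25·21 = 525.
525 mod 60 = 45 (since 8·60 = 480).
(22 + 45) mod 60 = 7.

7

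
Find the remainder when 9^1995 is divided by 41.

Successive squares of 9 mod 41: 9^1≡9, 9^2≡40, 9^4≡1, 9^8≡1, 9^16≡1, 9^32≡1, 9^64≡1, 9^128≡1, 9^256≡1, 9^512≡1, 9^1024≡1.
Since 1995 = 1 + 2 + 8 + 64 + 128 + 256 + 512 + 1024 in binary, 9^1995 ≡ 9·40·1·1·1·1·1·1 ≡ 32 (mod 41).

32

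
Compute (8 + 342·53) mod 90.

342·53 = 18126.
Dividing 18126 by 90 gives quotient 201 and remainder 36.
(8 + 36) mod 90 = 44.

44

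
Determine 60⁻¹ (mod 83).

60·18 = 1080 = 13·83 + 1, so 60⁻¹ ≡ 18 (mod 83).

18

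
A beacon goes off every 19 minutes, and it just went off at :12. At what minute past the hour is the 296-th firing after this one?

56

296·19 = 5624.
5624 − 93·60 = 44, so 5624 ≡ 44 (mod 60).
(12 + 44) mod 60 = 56.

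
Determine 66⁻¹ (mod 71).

71 = 1·66 + 5
66 = 13·5 + 1
5 = 5·1 + 0
Back-substituting gives 66·14 ≡ 1 (mod 71).

14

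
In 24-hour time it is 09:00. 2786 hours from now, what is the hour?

Dividing 2786 by 24 gives quotient 116 and remainder 2.
(9 + 2) mod 24 = 11.

11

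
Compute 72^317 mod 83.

47

Successive squares of 72 mod 83: 72^1≡72, 72^2≡38, 72^4≡33, 72^8≡10, 72^16≡17, 72^32≡40, 72^64≡23, 72^128≡31, 72^256≡48.
Since 317 = 1 + 4 + 8 + 16 + 32 + 256 in binary, 72^317 ≡ 72·33·10·17·40·48 ≡ 47 (mod 83).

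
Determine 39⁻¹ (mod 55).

39·24 = 936 = 17·55 + 1, so 39⁻¹ ≡ 24 (mod 55).

24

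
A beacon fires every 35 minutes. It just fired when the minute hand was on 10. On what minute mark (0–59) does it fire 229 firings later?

45

229·35 = 8015.
Dividing 8015 by 60 gives quotient 133 and remainder 35.
(10 + 35) mod 60 = 45.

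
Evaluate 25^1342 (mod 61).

Square-and-reduce mod 61: 25^1≡25, 25^2≡15, 25^4≡42, 25^8≡56, 25^16≡25, 25^32≡15, 25^64≡42, 25^128≡56, 25^256≡25, 25^512≡15, 25^1024≡42.
Since 1342 = 2 + 4 + 8 + 16 + 32 + 256 + 1024 in binary, 25^1342 ≡ 15·42·56·25·15·25·42 ≡ 12 (mod 61).

12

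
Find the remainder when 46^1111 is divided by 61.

Square-and-reduce mod 61: 46^1≡46, 46^2≡42, 46^4≡56, 46^8≡25, 46^16≡15, 46^32≡42, 46^64≡56, 46^128≡25, 46^256≡15, 46^512≡42, 46^1024≡56.
1111 = 1 + 2 + 4 + 16 + 64 + 1024, so 46^1111 ≡ 46·42·56·15·56·56 ≡ 46 (mod 61).

46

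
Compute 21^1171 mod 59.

12

Square-and-reduce mod 59: 21^1≡21, 21^2≡28, 21^4≡17, 21^8≡53, 21^16≡36, 21^32≡57, 21^64≡4, 21^128≡16, 21^256≡20, 21^512≡46, 21^1024≡51.
1171 = 1 + 2 + 16 + 128 + 1024, so 21^1171 ≡ 21·28·36·16·51 ≡ 12 (mod 59).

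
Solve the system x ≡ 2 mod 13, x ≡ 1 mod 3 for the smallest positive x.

28

Since 3·9 ≡ 1 (mod 13), take x = 1 + 3·((2−1)·9 mod 13) = 1 + 3·9 = 28.
Check: 28 mod 13 = 2, 28 mod 3 = 1.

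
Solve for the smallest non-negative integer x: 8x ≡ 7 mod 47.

42

The inverse of 8 mod 47 is 6 (since 8·6 = 48 ≡ 1).
Multiplying both sides by 6: x ≡ 6·7 = 42 ≡ 42 (mod 47).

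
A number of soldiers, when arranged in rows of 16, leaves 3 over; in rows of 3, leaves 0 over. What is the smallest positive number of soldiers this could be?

x ≡ 0 (mod 3) gives x ∈ {0, 3}.
The first of these with x mod 16 = 3 is 3.

3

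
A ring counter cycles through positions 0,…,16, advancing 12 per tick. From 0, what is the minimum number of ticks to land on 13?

12⁻¹ ≡ 10 (mod 17) because 12·10 = 120 = 7·17 + 1.
Multiplying both sides by 10: x ≡ 10·13 = 130 ≡ 11 (mod 17).

11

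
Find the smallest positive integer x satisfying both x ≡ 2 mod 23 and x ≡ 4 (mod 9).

94

x ≡ 4 (mod 9) gives x ∈ {4, 13, 22, 31, 40, 49, 58, 67, …}.
The first of these with x mod 23 = 2 is 94.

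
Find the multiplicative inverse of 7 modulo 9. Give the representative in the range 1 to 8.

9 = 1·7 + 2
7 = 3·2 + 1
2 = 2·1 + 0
Back-substituting gives 7·4 ≡ 1 (mod 9).

4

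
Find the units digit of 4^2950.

The units digit of 4^n cycles with period 2: 4, 6, …
2950 mod 2 = 0, so the last digit matches 4^2 = 6.

6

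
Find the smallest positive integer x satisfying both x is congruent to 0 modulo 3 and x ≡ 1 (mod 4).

Since 4·1 ≡ 1 (mod 3), take x = 1 + 4·((0−1)·1 mod 3) = 1 + 4·2 = 9.
Check: 9 mod 3 = 0, 9 mod 4 = 1.

9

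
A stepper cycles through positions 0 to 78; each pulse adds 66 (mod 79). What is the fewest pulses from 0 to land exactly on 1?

79 = 1·66 + 13
66 = 5·13 + 1
13 = 13·1 + 0
Back-substituting gives 66·6 ≡ 1 (mod 79).

6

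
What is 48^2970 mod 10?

4

The units digit of 48^n cycles with period 4: 8, 4, 2, 6, …
2970 leaves remainder 2 on division by 4, so 48^2970 ends in 4.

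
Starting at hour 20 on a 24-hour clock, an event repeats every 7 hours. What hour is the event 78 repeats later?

78·7 = 546.
546 mod 24 = 18 (since 22·24 = 528).
(20 + 18) mod 24 = 14.

14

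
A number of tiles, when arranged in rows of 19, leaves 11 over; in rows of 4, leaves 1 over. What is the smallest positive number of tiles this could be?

49

x ≡ 1 (mod 4) gives x ∈ {1, 5, 9, 13, 17, 21, 25, 29, …}.
The first of these with x mod 19 = 11 is 49.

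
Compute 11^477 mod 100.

71

Square-and-reduce mod 100: 11^1≡11, 11^2≡21, 11^4≡41, 11^8≡81, 11^16≡61, 11^32≡21, 11^64≡41, 11^128≡81, 11^256≡61.
Since 477 = 1 + 4 + 8 + 16 + 64 + 128 + 256 in binary, 11^477 ≡ 11·41·81·61·41·81·61 ≡ 71 (mod 100).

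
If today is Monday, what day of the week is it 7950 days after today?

7950 − 1135·7 = 5, so 7950 ≡ 5 (mod 7).
Monday + 5 days → Saturday.

Saturday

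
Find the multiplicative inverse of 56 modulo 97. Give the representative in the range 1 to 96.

97 = 1·56 + 41
56 = 1·41 + 15
41 = 2·15 + 11
15 = 1·11 + 4
11 = 2·4 + 3
4 = 1·3 + 1
3 = 3·1 + 0
Back-substituting gives 56·26 ≡ 1 (mod 97).

26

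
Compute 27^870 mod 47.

Successive squares of 27 mod 47: 27^1≡27, 27^2≡24, 27^4≡12, 27^8≡3, 27^16≡9, 27^32≡34, 27^64≡28, 27^128≡32, 27^256≡37, 27^512≡6.
870 = 2 + 4 + 32 + 64 + 256 + 512, so 27^870 ≡ 24·12·34·28·37·6 ≡ 4 (mod 47).

4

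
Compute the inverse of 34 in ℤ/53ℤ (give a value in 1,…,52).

34·39 = 1326 = 25·53 + 1, so 34⁻¹ ≡ 39 (mod 53).

39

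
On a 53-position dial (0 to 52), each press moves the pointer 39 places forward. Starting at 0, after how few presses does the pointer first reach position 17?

48

39⁻¹ ≡ 34 (mod 53) because 39·34 = 1326 = 25·53 + 1.
Multiplying both sides by 34: x ≡ 34·17 = 578 ≡ 48 (mod 53).
Check: 39·48 = 1872 = 35·53 + 17.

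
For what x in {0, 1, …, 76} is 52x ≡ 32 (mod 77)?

48

52⁻¹ ≡ 40 (mod 77) because 52·40 = 2080 = 27·77 + 1.
So x ≡ 40·32 = 1280 ≡ 48 (mod 77).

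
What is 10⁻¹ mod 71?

64

71 = 7·10 + 1
10 = 10·1 + 0
Back-substituting gives 10·64 ≡ 1 (mod 71).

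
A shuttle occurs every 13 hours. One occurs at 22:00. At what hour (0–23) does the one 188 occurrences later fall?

18

188·13 = 2444.
Dividing 2444 by 24 gives quotient 101 and remainder 20.
(22 + 20) mod 24 = 18.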